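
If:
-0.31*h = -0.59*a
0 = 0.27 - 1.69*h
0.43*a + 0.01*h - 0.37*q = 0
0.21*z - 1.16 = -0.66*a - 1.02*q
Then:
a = 0.08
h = 0.16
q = 0.10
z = 4.77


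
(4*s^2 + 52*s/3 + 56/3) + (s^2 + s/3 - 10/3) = 5*s^2 + 53*s/3 + 46/3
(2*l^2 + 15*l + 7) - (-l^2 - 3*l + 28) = 3*l^2 + 18*l - 21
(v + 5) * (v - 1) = v^2 + 4*v - 5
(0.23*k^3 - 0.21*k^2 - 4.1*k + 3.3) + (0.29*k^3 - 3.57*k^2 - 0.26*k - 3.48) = 0.52*k^3 - 3.78*k^2 - 4.36*k - 0.18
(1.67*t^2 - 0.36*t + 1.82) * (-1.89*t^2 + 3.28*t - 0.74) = -3.1563*t^4 + 6.158*t^3 - 5.8564*t^2 + 6.236*t - 1.3468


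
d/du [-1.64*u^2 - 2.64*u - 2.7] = -3.28*u - 2.64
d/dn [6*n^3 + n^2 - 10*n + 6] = 18*n^2 + 2*n - 10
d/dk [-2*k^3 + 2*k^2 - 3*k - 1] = -6*k^2 + 4*k - 3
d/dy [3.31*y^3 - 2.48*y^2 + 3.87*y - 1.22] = 9.93*y^2 - 4.96*y + 3.87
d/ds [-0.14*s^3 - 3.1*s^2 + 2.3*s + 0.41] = -0.42*s^2 - 6.2*s + 2.3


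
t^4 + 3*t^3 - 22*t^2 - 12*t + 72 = (t - 3)*(t - 2)*(t + 2)*(t + 6)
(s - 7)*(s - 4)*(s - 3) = s^3 - 14*s^2 + 61*s - 84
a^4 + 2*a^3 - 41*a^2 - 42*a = a*(a - 6)*(a + 1)*(a + 7)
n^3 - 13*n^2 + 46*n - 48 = (n - 8)*(n - 3)*(n - 2)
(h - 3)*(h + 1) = h^2 - 2*h - 3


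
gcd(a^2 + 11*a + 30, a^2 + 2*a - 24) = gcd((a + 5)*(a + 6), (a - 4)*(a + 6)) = a + 6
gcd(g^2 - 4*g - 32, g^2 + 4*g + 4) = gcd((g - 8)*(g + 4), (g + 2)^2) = 1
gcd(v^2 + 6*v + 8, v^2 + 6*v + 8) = v^2 + 6*v + 8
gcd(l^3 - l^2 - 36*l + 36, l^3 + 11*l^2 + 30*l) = l + 6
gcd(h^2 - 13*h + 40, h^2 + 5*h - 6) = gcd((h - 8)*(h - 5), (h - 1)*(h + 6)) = 1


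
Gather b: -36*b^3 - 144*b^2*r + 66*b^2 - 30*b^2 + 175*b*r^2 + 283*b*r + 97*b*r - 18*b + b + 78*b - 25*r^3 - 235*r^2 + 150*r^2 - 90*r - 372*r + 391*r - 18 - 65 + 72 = -36*b^3 + b^2*(36 - 144*r) + b*(175*r^2 + 380*r + 61) - 25*r^3 - 85*r^2 - 71*r - 11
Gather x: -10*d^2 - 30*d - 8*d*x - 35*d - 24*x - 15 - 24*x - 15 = -10*d^2 - 65*d + x*(-8*d - 48) - 30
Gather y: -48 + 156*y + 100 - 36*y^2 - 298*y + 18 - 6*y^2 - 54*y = -42*y^2 - 196*y + 70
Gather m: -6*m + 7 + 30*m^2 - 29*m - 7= 30*m^2 - 35*m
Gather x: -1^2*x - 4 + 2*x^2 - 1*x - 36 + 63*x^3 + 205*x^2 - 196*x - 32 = 63*x^3 + 207*x^2 - 198*x - 72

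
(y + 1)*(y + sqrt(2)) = y^2 + y + sqrt(2)*y + sqrt(2)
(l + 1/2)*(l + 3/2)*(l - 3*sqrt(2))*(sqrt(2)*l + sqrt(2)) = sqrt(2)*l^4 - 6*l^3 + 3*sqrt(2)*l^3 - 18*l^2 + 11*sqrt(2)*l^2/4 - 33*l/2 + 3*sqrt(2)*l/4 - 9/2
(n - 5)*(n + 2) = n^2 - 3*n - 10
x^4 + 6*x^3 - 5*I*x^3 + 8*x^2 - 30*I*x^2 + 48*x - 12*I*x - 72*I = (x + 6)*(x - 6*I)*(x - I)*(x + 2*I)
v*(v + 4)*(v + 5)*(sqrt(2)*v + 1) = sqrt(2)*v^4 + v^3 + 9*sqrt(2)*v^3 + 9*v^2 + 20*sqrt(2)*v^2 + 20*v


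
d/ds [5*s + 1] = 5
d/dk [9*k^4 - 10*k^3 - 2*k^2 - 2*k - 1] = 36*k^3 - 30*k^2 - 4*k - 2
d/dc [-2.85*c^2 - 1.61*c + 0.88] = -5.7*c - 1.61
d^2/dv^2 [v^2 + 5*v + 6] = 2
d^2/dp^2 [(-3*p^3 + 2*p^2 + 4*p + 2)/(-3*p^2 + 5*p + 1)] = 2*(18*p^3 - 27*p^2 + 63*p - 38)/(27*p^6 - 135*p^5 + 198*p^4 - 35*p^3 - 66*p^2 - 15*p - 1)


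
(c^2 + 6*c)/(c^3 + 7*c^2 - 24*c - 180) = c/(c^2 + c - 30)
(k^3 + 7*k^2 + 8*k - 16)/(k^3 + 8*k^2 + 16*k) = (k - 1)/k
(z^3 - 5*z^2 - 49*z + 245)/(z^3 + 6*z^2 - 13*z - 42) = (z^2 - 12*z + 35)/(z^2 - z - 6)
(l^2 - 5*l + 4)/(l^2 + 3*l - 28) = (l - 1)/(l + 7)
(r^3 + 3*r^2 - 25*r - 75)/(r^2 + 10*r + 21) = (r^2 - 25)/(r + 7)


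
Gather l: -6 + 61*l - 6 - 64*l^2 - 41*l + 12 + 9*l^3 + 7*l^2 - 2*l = 9*l^3 - 57*l^2 + 18*l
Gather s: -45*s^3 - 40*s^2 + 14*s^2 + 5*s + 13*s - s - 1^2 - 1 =-45*s^3 - 26*s^2 + 17*s - 2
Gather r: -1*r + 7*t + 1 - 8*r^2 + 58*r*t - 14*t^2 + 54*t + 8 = -8*r^2 + r*(58*t - 1) - 14*t^2 + 61*t + 9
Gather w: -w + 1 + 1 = 2 - w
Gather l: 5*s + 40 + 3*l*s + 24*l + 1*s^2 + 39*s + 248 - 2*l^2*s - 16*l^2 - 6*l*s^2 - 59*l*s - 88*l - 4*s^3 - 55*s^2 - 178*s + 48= l^2*(-2*s - 16) + l*(-6*s^2 - 56*s - 64) - 4*s^3 - 54*s^2 - 134*s + 336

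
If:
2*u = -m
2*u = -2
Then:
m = 2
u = -1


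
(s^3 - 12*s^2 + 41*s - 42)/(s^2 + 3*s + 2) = (s^3 - 12*s^2 + 41*s - 42)/(s^2 + 3*s + 2)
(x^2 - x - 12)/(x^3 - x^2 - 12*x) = 1/x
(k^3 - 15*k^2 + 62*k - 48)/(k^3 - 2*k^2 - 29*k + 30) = (k - 8)/(k + 5)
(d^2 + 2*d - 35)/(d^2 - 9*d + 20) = (d + 7)/(d - 4)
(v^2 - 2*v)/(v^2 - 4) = v/(v + 2)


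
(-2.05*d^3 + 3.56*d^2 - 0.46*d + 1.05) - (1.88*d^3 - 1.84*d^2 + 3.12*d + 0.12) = -3.93*d^3 + 5.4*d^2 - 3.58*d + 0.93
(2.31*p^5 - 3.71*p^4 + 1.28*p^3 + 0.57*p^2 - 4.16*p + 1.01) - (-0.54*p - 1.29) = 2.31*p^5 - 3.71*p^4 + 1.28*p^3 + 0.57*p^2 - 3.62*p + 2.3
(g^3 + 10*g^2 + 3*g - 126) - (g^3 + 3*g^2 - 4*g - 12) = 7*g^2 + 7*g - 114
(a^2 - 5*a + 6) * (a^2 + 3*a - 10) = a^4 - 2*a^3 - 19*a^2 + 68*a - 60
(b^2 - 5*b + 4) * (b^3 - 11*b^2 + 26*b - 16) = b^5 - 16*b^4 + 85*b^3 - 190*b^2 + 184*b - 64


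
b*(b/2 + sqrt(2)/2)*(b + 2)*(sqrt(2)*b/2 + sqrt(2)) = sqrt(2)*b^4/4 + b^3/2 + sqrt(2)*b^3 + sqrt(2)*b^2 + 2*b^2 + 2*b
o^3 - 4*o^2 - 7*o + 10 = (o - 5)*(o - 1)*(o + 2)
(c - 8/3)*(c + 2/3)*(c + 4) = c^3 + 2*c^2 - 88*c/9 - 64/9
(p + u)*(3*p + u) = 3*p^2 + 4*p*u + u^2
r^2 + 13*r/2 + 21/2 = (r + 3)*(r + 7/2)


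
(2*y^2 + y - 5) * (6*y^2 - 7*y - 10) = 12*y^4 - 8*y^3 - 57*y^2 + 25*y + 50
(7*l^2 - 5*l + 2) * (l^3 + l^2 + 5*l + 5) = 7*l^5 + 2*l^4 + 32*l^3 + 12*l^2 - 15*l + 10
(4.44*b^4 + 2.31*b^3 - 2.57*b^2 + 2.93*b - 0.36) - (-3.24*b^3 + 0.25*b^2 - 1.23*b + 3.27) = 4.44*b^4 + 5.55*b^3 - 2.82*b^2 + 4.16*b - 3.63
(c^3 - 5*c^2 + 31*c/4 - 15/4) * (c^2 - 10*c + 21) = c^5 - 15*c^4 + 315*c^3/4 - 745*c^2/4 + 801*c/4 - 315/4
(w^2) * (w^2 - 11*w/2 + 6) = w^4 - 11*w^3/2 + 6*w^2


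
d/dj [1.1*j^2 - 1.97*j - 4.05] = 2.2*j - 1.97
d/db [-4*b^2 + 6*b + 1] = 6 - 8*b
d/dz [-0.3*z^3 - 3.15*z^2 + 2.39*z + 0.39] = -0.9*z^2 - 6.3*z + 2.39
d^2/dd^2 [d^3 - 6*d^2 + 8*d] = 6*d - 12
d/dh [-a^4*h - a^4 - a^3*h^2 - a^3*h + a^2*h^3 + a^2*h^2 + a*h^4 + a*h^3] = a*(-a^3 - 2*a^2*h - a^2 + 3*a*h^2 + 2*a*h + 4*h^3 + 3*h^2)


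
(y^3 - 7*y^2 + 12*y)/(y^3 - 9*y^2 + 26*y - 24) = y/(y - 2)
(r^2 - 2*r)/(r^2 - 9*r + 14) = r/(r - 7)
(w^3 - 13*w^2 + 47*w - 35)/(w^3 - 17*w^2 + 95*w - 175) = (w - 1)/(w - 5)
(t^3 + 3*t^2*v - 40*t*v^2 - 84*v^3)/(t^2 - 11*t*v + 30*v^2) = (t^2 + 9*t*v + 14*v^2)/(t - 5*v)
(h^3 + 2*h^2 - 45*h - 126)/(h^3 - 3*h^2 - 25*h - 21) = (h + 6)/(h + 1)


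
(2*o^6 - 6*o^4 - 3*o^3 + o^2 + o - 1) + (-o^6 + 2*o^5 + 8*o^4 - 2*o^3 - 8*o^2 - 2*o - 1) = o^6 + 2*o^5 + 2*o^4 - 5*o^3 - 7*o^2 - o - 2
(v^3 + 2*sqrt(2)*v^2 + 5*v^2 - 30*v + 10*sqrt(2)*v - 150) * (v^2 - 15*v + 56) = v^5 - 10*v^4 + 2*sqrt(2)*v^4 - 49*v^3 - 20*sqrt(2)*v^3 - 38*sqrt(2)*v^2 + 580*v^2 + 570*v + 560*sqrt(2)*v - 8400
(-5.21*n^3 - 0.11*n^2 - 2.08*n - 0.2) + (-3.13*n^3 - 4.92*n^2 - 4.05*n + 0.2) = -8.34*n^3 - 5.03*n^2 - 6.13*n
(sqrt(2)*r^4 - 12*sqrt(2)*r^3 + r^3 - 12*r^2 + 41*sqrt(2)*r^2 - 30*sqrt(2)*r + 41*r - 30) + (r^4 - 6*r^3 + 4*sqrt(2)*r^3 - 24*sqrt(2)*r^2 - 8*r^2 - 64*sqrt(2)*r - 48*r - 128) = r^4 + sqrt(2)*r^4 - 8*sqrt(2)*r^3 - 5*r^3 - 20*r^2 + 17*sqrt(2)*r^2 - 94*sqrt(2)*r - 7*r - 158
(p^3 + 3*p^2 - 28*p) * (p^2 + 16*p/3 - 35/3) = p^5 + 25*p^4/3 - 71*p^3/3 - 553*p^2/3 + 980*p/3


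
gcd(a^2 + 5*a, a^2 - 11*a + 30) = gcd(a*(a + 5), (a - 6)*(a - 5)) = 1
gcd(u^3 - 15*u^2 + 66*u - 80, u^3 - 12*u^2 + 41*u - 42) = u - 2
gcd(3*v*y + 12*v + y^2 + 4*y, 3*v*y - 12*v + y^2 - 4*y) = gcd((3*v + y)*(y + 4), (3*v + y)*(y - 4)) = 3*v + y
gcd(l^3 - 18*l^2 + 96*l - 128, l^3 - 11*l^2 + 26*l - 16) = l^2 - 10*l + 16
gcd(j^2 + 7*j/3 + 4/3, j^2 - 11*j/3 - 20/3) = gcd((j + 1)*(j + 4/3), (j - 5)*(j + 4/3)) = j + 4/3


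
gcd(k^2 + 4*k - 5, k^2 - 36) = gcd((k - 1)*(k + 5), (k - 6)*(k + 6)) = 1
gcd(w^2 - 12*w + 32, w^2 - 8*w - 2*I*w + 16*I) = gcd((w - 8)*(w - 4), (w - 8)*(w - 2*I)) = w - 8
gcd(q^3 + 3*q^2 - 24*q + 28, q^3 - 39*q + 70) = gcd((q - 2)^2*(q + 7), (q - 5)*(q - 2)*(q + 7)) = q^2 + 5*q - 14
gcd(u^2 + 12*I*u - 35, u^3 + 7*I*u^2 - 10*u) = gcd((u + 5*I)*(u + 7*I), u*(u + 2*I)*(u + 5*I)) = u + 5*I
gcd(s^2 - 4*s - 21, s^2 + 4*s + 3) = s + 3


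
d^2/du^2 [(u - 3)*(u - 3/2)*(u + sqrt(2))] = 6*u - 9 + 2*sqrt(2)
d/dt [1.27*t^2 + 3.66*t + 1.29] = 2.54*t + 3.66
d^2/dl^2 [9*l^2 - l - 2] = 18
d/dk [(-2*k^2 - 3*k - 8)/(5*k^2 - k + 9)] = (17*k^2 + 44*k - 35)/(25*k^4 - 10*k^3 + 91*k^2 - 18*k + 81)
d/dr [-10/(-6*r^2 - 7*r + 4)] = 10*(-12*r - 7)/(6*r^2 + 7*r - 4)^2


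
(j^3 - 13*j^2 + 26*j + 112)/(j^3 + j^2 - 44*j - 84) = (j - 8)/(j + 6)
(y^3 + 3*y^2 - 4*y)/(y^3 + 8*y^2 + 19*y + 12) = y*(y - 1)/(y^2 + 4*y + 3)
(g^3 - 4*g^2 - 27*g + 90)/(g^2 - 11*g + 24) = (g^2 - g - 30)/(g - 8)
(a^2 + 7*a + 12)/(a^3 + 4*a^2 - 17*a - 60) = (a + 4)/(a^2 + a - 20)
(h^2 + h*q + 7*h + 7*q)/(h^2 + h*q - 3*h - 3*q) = (h + 7)/(h - 3)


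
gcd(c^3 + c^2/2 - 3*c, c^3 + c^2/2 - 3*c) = c^3 + c^2/2 - 3*c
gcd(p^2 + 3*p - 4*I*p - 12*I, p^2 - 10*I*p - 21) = 1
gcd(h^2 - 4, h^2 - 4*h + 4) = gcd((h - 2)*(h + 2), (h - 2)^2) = h - 2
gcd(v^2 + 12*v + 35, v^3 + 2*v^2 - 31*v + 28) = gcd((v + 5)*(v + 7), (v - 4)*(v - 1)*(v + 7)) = v + 7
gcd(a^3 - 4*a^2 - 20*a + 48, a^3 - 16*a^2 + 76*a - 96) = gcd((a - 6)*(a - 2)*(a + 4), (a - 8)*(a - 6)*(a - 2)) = a^2 - 8*a + 12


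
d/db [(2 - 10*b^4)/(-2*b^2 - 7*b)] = 2*(20*b^5 + 105*b^4 + 4*b + 7)/(b^2*(4*b^2 + 28*b + 49))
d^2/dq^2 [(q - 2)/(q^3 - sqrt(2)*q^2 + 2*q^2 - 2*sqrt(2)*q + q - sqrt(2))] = 2*((q - 2)*(3*q^2 - 2*sqrt(2)*q + 4*q - 2*sqrt(2) + 1)^2 + (-3*q^2 - 4*q + 2*sqrt(2)*q - (q - 2)*(3*q - sqrt(2) + 2) - 1 + 2*sqrt(2))*(q^3 - sqrt(2)*q^2 + 2*q^2 - 2*sqrt(2)*q + q - sqrt(2)))/(q^3 - sqrt(2)*q^2 + 2*q^2 - 2*sqrt(2)*q + q - sqrt(2))^3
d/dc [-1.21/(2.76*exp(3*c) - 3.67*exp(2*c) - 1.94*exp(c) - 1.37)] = (10.0188*exp(2*c) - 8.8814*exp(c) - 2.3474)*exp(c)/(-2.76*exp(3*c) + 3.67*exp(2*c) + 1.94*exp(c) + 1.37)^2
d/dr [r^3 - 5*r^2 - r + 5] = 3*r^2 - 10*r - 1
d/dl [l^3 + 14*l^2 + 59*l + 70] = 3*l^2 + 28*l + 59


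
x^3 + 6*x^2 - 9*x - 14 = (x - 2)*(x + 1)*(x + 7)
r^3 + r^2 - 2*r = r*(r - 1)*(r + 2)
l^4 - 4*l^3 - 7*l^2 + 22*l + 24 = (l - 4)*(l - 3)*(l + 1)*(l + 2)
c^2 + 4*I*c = c*(c + 4*I)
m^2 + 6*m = m*(m + 6)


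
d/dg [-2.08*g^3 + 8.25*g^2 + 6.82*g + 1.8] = -6.24*g^2 + 16.5*g + 6.82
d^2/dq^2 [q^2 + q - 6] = 2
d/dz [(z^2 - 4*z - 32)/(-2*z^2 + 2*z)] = (-3*z^2 - 64*z + 32)/(2*z^2*(z^2 - 2*z + 1))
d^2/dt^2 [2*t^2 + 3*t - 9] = 4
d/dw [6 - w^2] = -2*w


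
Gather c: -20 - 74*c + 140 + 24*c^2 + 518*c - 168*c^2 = -144*c^2 + 444*c + 120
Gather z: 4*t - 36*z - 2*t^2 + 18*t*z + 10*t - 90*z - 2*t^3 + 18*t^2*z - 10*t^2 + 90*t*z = -2*t^3 - 12*t^2 + 14*t + z*(18*t^2 + 108*t - 126)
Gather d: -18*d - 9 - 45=-18*d - 54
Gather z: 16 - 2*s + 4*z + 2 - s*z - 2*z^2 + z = -2*s - 2*z^2 + z*(5 - s) + 18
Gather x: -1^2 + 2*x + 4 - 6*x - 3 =-4*x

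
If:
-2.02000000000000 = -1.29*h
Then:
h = 1.57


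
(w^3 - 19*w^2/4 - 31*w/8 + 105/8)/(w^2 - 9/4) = (4*w^2 - 13*w - 35)/(2*(2*w + 3))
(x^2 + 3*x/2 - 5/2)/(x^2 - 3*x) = (2*x^2 + 3*x - 5)/(2*x*(x - 3))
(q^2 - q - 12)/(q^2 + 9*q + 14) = (q^2 - q - 12)/(q^2 + 9*q + 14)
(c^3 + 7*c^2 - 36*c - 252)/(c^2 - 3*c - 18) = (c^2 + 13*c + 42)/(c + 3)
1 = 1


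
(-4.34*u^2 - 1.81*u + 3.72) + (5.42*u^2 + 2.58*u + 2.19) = 1.08*u^2 + 0.77*u + 5.91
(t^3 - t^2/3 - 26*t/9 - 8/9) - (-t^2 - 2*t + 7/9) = t^3 + 2*t^2/3 - 8*t/9 - 5/3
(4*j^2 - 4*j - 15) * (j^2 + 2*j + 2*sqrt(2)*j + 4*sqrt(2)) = 4*j^4 + 4*j^3 + 8*sqrt(2)*j^3 - 23*j^2 + 8*sqrt(2)*j^2 - 46*sqrt(2)*j - 30*j - 60*sqrt(2)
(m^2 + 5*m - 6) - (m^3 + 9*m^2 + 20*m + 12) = -m^3 - 8*m^2 - 15*m - 18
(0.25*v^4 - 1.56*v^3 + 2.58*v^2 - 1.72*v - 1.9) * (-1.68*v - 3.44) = -0.42*v^5 + 1.7608*v^4 + 1.032*v^3 - 5.9856*v^2 + 9.1088*v + 6.536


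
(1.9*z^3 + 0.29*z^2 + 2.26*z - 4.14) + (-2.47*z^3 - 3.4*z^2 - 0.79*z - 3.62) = -0.57*z^3 - 3.11*z^2 + 1.47*z - 7.76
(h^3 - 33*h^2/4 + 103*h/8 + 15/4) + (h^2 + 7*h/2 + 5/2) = h^3 - 29*h^2/4 + 131*h/8 + 25/4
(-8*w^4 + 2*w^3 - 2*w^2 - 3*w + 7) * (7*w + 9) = -56*w^5 - 58*w^4 + 4*w^3 - 39*w^2 + 22*w + 63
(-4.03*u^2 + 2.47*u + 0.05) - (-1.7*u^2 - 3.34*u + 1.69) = -2.33*u^2 + 5.81*u - 1.64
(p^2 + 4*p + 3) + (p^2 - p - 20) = 2*p^2 + 3*p - 17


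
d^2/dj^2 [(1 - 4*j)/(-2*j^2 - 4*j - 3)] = 4*(8*(j + 1)^2*(4*j - 1) - (12*j + 7)*(2*j^2 + 4*j + 3))/(2*j^2 + 4*j + 3)^3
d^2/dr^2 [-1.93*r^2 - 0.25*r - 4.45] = -3.86000000000000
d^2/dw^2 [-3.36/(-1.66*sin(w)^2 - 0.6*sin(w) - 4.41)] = (-37.035264*sin(w)^4 - 10.03968*sin(w)^3 + 152.73216*sin(w)^2 + 28.96992*sin(w) - 46.775232)/(1.66*sin(w)^2 + 0.6*sin(w) + 4.41)^3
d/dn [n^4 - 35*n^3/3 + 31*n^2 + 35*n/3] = 4*n^3 - 35*n^2 + 62*n + 35/3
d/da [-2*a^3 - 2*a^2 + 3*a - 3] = -6*a^2 - 4*a + 3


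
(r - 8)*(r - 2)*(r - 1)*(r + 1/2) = r^4 - 21*r^3/2 + 41*r^2/2 - 3*r - 8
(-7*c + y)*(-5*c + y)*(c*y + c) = 35*c^3*y + 35*c^3 - 12*c^2*y^2 - 12*c^2*y + c*y^3 + c*y^2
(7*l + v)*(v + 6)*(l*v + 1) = 7*l^2*v^2 + 42*l^2*v + l*v^3 + 6*l*v^2 + 7*l*v + 42*l + v^2 + 6*v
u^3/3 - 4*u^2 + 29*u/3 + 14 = (u/3 + 1/3)*(u - 7)*(u - 6)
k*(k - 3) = k^2 - 3*k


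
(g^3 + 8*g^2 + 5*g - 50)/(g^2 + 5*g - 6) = (g^3 + 8*g^2 + 5*g - 50)/(g^2 + 5*g - 6)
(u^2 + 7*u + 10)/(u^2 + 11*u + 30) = (u + 2)/(u + 6)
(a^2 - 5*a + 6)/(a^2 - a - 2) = (a - 3)/(a + 1)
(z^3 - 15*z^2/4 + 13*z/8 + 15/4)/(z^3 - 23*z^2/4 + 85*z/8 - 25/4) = (4*z + 3)/(4*z - 5)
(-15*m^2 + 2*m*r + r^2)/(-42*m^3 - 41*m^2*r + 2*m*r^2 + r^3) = (15*m^2 - 2*m*r - r^2)/(42*m^3 + 41*m^2*r - 2*m*r^2 - r^3)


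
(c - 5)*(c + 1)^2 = c^3 - 3*c^2 - 9*c - 5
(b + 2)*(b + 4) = b^2 + 6*b + 8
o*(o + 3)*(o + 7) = o^3 + 10*o^2 + 21*o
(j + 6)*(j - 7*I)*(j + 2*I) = j^3 + 6*j^2 - 5*I*j^2 + 14*j - 30*I*j + 84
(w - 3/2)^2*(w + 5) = w^3 + 2*w^2 - 51*w/4 + 45/4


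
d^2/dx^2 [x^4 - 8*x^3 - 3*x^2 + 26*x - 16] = 12*x^2 - 48*x - 6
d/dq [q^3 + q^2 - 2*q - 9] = 3*q^2 + 2*q - 2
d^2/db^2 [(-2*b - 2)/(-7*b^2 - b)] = 4*(49*b^3 + 147*b^2 + 21*b + 1)/(b^3*(343*b^3 + 147*b^2 + 21*b + 1))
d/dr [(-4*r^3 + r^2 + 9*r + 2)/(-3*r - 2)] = (24*r^3 + 21*r^2 - 4*r - 12)/(9*r^2 + 12*r + 4)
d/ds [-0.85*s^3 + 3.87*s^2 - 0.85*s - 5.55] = -2.55*s^2 + 7.74*s - 0.85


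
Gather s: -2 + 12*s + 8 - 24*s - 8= -12*s - 2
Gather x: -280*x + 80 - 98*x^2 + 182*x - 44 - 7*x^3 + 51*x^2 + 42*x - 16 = -7*x^3 - 47*x^2 - 56*x + 20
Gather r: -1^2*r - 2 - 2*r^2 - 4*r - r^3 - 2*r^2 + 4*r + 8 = -r^3 - 4*r^2 - r + 6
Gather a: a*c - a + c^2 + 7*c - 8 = a*(c - 1) + c^2 + 7*c - 8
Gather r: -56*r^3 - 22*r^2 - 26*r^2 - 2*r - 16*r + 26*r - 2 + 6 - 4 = -56*r^3 - 48*r^2 + 8*r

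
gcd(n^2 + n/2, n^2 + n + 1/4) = n + 1/2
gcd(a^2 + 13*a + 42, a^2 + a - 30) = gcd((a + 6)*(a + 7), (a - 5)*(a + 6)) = a + 6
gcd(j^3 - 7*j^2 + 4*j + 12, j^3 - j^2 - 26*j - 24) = j^2 - 5*j - 6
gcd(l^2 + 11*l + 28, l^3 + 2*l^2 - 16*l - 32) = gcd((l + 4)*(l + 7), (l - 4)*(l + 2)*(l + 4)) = l + 4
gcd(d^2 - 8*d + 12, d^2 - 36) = d - 6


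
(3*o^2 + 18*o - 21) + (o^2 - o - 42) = 4*o^2 + 17*o - 63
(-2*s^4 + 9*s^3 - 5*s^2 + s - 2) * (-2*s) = 4*s^5 - 18*s^4 + 10*s^3 - 2*s^2 + 4*s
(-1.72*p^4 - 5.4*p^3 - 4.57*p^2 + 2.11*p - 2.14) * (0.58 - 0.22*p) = 0.3784*p^5 + 0.1904*p^4 - 2.1266*p^3 - 3.1148*p^2 + 1.6946*p - 1.2412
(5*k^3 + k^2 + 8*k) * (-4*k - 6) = -20*k^4 - 34*k^3 - 38*k^2 - 48*k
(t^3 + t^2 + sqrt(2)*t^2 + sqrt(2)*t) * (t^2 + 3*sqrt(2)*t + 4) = t^5 + t^4 + 4*sqrt(2)*t^4 + 4*sqrt(2)*t^3 + 10*t^3 + 4*sqrt(2)*t^2 + 10*t^2 + 4*sqrt(2)*t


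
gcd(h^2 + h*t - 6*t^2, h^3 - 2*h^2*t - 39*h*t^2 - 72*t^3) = h + 3*t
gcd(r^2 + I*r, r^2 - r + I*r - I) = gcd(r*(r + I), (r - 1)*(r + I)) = r + I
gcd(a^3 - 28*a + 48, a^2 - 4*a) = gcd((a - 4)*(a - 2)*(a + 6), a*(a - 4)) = a - 4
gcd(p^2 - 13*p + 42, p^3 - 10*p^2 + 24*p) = p - 6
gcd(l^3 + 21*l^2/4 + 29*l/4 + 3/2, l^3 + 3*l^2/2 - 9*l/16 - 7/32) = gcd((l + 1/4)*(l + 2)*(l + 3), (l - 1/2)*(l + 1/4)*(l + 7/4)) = l + 1/4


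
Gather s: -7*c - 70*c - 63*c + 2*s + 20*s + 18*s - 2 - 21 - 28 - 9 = -140*c + 40*s - 60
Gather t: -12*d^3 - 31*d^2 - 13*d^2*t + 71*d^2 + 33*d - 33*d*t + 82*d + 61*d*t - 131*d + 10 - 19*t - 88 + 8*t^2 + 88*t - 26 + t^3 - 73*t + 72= -12*d^3 + 40*d^2 - 16*d + t^3 + 8*t^2 + t*(-13*d^2 + 28*d - 4) - 32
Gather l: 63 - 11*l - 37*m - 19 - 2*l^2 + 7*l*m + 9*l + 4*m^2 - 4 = -2*l^2 + l*(7*m - 2) + 4*m^2 - 37*m + 40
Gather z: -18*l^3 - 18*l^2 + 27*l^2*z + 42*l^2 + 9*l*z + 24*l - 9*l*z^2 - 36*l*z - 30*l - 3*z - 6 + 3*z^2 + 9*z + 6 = -18*l^3 + 24*l^2 - 6*l + z^2*(3 - 9*l) + z*(27*l^2 - 27*l + 6)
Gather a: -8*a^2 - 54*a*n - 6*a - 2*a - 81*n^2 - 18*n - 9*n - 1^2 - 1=-8*a^2 + a*(-54*n - 8) - 81*n^2 - 27*n - 2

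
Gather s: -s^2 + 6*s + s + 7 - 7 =-s^2 + 7*s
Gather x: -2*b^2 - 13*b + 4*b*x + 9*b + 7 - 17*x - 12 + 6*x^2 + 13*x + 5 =-2*b^2 - 4*b + 6*x^2 + x*(4*b - 4)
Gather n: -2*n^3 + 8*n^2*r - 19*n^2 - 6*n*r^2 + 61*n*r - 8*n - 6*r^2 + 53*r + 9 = -2*n^3 + n^2*(8*r - 19) + n*(-6*r^2 + 61*r - 8) - 6*r^2 + 53*r + 9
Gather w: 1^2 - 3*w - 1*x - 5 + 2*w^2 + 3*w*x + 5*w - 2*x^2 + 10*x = 2*w^2 + w*(3*x + 2) - 2*x^2 + 9*x - 4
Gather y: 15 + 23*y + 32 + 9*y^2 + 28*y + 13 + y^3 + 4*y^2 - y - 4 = y^3 + 13*y^2 + 50*y + 56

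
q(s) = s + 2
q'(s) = 1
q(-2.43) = -0.43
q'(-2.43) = 1.00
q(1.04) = 3.04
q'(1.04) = 1.00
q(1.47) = 3.47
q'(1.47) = 1.00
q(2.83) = 4.83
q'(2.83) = 1.00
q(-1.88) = 0.12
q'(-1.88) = 1.00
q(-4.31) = -2.31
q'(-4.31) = 1.00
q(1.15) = 3.15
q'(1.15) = 1.00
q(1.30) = 3.30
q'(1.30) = 1.00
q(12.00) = 14.00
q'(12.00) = 1.00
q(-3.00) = -1.00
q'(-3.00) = 1.00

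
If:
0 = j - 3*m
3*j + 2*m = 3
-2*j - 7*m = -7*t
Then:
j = 9/11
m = 3/11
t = 39/77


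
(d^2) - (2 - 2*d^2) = 3*d^2 - 2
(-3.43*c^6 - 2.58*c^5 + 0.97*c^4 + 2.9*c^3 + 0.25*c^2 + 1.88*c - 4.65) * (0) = 0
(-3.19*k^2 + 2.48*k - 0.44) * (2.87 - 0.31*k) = 0.9889*k^3 - 9.9241*k^2 + 7.254*k - 1.2628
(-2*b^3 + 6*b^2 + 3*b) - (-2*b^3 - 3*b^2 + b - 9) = 9*b^2 + 2*b + 9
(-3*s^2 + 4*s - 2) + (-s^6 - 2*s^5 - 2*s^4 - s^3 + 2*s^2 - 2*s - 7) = -s^6 - 2*s^5 - 2*s^4 - s^3 - s^2 + 2*s - 9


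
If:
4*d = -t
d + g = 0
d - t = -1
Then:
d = -1/5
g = 1/5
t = 4/5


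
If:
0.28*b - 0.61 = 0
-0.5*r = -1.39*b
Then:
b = 2.18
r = 6.06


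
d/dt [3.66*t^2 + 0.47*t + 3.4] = 7.32*t + 0.47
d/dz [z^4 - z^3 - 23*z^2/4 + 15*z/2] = 4*z^3 - 3*z^2 - 23*z/2 + 15/2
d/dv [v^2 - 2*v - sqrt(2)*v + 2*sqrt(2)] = 2*v - 2 - sqrt(2)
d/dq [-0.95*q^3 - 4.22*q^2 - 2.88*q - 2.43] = -2.85*q^2 - 8.44*q - 2.88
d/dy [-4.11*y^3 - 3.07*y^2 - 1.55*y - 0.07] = -12.33*y^2 - 6.14*y - 1.55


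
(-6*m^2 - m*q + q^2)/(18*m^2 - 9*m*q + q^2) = (2*m + q)/(-6*m + q)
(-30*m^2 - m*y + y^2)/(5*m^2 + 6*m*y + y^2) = (-6*m + y)/(m + y)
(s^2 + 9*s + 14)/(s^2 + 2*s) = (s + 7)/s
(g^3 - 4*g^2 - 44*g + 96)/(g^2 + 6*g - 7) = (g^3 - 4*g^2 - 44*g + 96)/(g^2 + 6*g - 7)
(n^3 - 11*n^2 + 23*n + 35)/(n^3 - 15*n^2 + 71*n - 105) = (n + 1)/(n - 3)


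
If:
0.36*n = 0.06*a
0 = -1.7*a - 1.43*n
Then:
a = 0.00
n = 0.00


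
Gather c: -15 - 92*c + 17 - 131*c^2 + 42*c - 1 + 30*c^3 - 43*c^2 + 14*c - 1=30*c^3 - 174*c^2 - 36*c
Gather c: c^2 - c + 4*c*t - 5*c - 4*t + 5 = c^2 + c*(4*t - 6) - 4*t + 5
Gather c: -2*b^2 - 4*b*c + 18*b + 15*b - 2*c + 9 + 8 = -2*b^2 + 33*b + c*(-4*b - 2) + 17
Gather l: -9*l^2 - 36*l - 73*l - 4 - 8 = -9*l^2 - 109*l - 12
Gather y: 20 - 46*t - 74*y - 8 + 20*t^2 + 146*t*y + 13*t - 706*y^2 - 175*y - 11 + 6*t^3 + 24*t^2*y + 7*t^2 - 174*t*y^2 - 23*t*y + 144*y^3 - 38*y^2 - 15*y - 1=6*t^3 + 27*t^2 - 33*t + 144*y^3 + y^2*(-174*t - 744) + y*(24*t^2 + 123*t - 264)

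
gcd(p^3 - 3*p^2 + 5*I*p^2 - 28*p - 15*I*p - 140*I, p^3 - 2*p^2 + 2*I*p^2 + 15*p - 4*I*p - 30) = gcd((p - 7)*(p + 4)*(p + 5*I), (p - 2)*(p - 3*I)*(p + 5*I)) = p + 5*I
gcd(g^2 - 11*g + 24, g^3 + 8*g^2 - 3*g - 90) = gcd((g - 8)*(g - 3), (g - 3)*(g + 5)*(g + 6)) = g - 3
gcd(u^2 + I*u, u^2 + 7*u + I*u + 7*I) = u + I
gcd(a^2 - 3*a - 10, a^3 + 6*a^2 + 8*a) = a + 2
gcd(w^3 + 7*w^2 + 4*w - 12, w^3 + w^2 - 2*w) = w^2 + w - 2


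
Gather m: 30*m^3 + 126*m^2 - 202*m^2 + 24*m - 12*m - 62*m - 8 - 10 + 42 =30*m^3 - 76*m^2 - 50*m + 24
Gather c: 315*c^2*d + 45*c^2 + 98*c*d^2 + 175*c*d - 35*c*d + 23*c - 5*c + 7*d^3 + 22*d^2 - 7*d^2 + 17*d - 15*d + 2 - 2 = c^2*(315*d + 45) + c*(98*d^2 + 140*d + 18) + 7*d^3 + 15*d^2 + 2*d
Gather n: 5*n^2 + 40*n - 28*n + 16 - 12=5*n^2 + 12*n + 4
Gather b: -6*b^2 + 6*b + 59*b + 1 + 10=-6*b^2 + 65*b + 11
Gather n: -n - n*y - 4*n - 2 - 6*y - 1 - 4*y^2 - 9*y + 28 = n*(-y - 5) - 4*y^2 - 15*y + 25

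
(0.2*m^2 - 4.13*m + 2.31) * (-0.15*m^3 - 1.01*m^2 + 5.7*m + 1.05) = -0.03*m^5 + 0.4175*m^4 + 4.9648*m^3 - 25.6641*m^2 + 8.8305*m + 2.4255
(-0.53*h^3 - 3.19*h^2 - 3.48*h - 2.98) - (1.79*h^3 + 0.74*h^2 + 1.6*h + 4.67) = -2.32*h^3 - 3.93*h^2 - 5.08*h - 7.65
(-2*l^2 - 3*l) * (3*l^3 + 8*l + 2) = -6*l^5 - 9*l^4 - 16*l^3 - 28*l^2 - 6*l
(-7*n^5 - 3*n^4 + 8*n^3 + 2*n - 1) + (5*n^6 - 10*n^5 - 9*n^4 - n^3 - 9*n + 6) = 5*n^6 - 17*n^5 - 12*n^4 + 7*n^3 - 7*n + 5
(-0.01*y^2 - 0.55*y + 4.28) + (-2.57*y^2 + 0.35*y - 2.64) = -2.58*y^2 - 0.2*y + 1.64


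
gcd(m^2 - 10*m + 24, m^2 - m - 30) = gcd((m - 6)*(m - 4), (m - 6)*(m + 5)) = m - 6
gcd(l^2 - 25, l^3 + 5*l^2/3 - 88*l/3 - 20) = l - 5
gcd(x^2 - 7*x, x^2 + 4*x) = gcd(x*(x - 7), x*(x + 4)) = x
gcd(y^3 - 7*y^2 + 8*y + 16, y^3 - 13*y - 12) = y^2 - 3*y - 4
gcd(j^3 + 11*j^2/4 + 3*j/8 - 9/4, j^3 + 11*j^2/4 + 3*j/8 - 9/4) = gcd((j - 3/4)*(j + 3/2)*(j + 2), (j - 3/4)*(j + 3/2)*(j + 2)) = j^3 + 11*j^2/4 + 3*j/8 - 9/4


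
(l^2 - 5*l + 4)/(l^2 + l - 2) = (l - 4)/(l + 2)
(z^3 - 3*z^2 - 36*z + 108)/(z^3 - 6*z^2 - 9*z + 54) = (z + 6)/(z + 3)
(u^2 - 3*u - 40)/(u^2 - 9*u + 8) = (u + 5)/(u - 1)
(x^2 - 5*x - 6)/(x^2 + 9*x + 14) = (x^2 - 5*x - 6)/(x^2 + 9*x + 14)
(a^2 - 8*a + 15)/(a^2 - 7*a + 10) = (a - 3)/(a - 2)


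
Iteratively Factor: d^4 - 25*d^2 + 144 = (d + 4)*(d^3 - 4*d^2 - 9*d + 36) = (d - 4)*(d + 4)*(d^2 - 9) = (d - 4)*(d + 3)*(d + 4)*(d - 3)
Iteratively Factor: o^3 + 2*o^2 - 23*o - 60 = (o - 5)*(o^2 + 7*o + 12) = (o - 5)*(o + 3)*(o + 4)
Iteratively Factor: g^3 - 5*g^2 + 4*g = (g)*(g^2 - 5*g + 4) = g*(g - 1)*(g - 4)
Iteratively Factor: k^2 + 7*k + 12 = (k + 3)*(k + 4)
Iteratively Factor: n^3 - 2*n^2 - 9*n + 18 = (n - 3)*(n^2 + n - 6) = (n - 3)*(n + 3)*(n - 2)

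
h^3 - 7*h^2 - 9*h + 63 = (h - 7)*(h - 3)*(h + 3)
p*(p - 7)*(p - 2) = p^3 - 9*p^2 + 14*p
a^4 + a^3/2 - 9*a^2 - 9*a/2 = a*(a - 3)*(a + 1/2)*(a + 3)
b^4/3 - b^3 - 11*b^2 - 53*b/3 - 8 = (b/3 + 1)*(b - 8)*(b + 1)^2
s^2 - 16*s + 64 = (s - 8)^2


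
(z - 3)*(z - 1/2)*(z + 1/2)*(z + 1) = z^4 - 2*z^3 - 13*z^2/4 + z/2 + 3/4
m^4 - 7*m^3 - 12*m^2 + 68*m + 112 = (m - 7)*(m - 4)*(m + 2)^2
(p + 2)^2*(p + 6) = p^3 + 10*p^2 + 28*p + 24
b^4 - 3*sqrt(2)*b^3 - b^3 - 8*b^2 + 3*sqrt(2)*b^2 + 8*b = b*(b - 1)*(b - 4*sqrt(2))*(b + sqrt(2))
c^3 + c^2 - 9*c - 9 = (c - 3)*(c + 1)*(c + 3)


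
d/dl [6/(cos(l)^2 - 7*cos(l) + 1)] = 6*(2*cos(l) - 7)*sin(l)/(cos(l)^2 - 7*cos(l) + 1)^2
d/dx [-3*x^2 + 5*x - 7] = 5 - 6*x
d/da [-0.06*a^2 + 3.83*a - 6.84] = 3.83 - 0.12*a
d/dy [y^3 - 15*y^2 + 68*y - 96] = 3*y^2 - 30*y + 68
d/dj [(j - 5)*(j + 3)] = 2*j - 2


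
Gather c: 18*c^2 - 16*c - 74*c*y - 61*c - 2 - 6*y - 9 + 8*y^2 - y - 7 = 18*c^2 + c*(-74*y - 77) + 8*y^2 - 7*y - 18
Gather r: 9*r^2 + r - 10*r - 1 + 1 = 9*r^2 - 9*r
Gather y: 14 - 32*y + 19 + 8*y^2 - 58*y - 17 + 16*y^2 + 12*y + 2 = 24*y^2 - 78*y + 18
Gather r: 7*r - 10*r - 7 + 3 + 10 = 6 - 3*r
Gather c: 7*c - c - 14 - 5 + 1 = 6*c - 18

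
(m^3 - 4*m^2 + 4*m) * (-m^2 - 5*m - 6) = -m^5 - m^4 + 10*m^3 + 4*m^2 - 24*m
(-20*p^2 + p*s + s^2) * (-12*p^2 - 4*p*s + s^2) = 240*p^4 + 68*p^3*s - 36*p^2*s^2 - 3*p*s^3 + s^4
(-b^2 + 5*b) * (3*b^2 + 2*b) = -3*b^4 + 13*b^3 + 10*b^2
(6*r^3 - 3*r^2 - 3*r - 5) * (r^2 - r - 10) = 6*r^5 - 9*r^4 - 60*r^3 + 28*r^2 + 35*r + 50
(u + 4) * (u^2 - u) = u^3 + 3*u^2 - 4*u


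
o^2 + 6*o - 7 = (o - 1)*(o + 7)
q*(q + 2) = q^2 + 2*q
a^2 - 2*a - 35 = (a - 7)*(a + 5)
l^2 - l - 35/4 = (l - 7/2)*(l + 5/2)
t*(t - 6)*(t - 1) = t^3 - 7*t^2 + 6*t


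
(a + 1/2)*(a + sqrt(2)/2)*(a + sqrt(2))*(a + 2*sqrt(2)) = a^4 + a^3/2 + 7*sqrt(2)*a^3/2 + 7*sqrt(2)*a^2/4 + 7*a^2 + 2*sqrt(2)*a + 7*a/2 + sqrt(2)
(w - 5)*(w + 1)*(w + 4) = w^3 - 21*w - 20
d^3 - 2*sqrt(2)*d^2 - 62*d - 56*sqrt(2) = (d - 7*sqrt(2))*(d + sqrt(2))*(d + 4*sqrt(2))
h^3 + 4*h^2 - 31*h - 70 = (h - 5)*(h + 2)*(h + 7)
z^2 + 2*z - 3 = (z - 1)*(z + 3)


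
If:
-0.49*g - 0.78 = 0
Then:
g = -1.59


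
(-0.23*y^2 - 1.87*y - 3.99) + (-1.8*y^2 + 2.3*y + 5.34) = -2.03*y^2 + 0.43*y + 1.35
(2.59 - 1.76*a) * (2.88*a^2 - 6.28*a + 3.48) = -5.0688*a^3 + 18.512*a^2 - 22.39*a + 9.0132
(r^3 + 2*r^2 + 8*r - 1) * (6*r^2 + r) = 6*r^5 + 13*r^4 + 50*r^3 + 2*r^2 - r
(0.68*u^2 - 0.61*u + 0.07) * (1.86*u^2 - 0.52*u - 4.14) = 1.2648*u^4 - 1.4882*u^3 - 2.3678*u^2 + 2.489*u - 0.2898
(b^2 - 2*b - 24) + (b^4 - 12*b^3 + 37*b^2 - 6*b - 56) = b^4 - 12*b^3 + 38*b^2 - 8*b - 80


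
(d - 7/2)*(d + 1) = d^2 - 5*d/2 - 7/2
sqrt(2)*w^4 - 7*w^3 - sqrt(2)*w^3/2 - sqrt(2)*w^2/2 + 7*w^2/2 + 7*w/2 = w*(w - 1)*(w - 7*sqrt(2)/2)*(sqrt(2)*w + sqrt(2)/2)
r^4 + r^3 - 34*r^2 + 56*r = r*(r - 4)*(r - 2)*(r + 7)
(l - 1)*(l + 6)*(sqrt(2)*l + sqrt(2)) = sqrt(2)*l^3 + 6*sqrt(2)*l^2 - sqrt(2)*l - 6*sqrt(2)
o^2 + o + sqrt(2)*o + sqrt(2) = (o + 1)*(o + sqrt(2))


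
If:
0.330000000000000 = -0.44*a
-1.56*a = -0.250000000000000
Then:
No Solution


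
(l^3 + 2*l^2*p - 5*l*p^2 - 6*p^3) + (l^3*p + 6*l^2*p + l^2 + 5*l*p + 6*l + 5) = l^3*p + l^3 + 8*l^2*p + l^2 - 5*l*p^2 + 5*l*p + 6*l - 6*p^3 + 5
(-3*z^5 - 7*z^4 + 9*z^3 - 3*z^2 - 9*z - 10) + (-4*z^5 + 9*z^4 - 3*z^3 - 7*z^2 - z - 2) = -7*z^5 + 2*z^4 + 6*z^3 - 10*z^2 - 10*z - 12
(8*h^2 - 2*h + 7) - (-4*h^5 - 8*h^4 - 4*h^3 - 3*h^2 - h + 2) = 4*h^5 + 8*h^4 + 4*h^3 + 11*h^2 - h + 5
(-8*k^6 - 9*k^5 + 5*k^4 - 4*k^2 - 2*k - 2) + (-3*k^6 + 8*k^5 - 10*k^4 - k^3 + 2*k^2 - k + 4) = -11*k^6 - k^5 - 5*k^4 - k^3 - 2*k^2 - 3*k + 2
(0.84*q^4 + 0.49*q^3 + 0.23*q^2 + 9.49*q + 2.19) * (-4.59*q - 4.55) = -3.8556*q^5 - 6.0711*q^4 - 3.2852*q^3 - 44.6056*q^2 - 53.2316*q - 9.9645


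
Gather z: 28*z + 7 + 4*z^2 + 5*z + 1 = 4*z^2 + 33*z + 8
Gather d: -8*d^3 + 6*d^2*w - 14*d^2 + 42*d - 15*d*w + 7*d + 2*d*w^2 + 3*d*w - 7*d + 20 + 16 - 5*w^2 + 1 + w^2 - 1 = -8*d^3 + d^2*(6*w - 14) + d*(2*w^2 - 12*w + 42) - 4*w^2 + 36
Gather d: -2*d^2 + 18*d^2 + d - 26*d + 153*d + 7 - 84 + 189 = 16*d^2 + 128*d + 112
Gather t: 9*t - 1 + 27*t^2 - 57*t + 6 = 27*t^2 - 48*t + 5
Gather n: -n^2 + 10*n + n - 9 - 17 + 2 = -n^2 + 11*n - 24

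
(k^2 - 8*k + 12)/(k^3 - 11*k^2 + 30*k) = (k - 2)/(k*(k - 5))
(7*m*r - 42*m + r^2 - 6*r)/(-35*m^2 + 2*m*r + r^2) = (r - 6)/(-5*m + r)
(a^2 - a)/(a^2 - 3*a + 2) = a/(a - 2)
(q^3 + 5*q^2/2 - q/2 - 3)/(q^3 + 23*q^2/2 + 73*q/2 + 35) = (2*q^2 + q - 3)/(2*q^2 + 19*q + 35)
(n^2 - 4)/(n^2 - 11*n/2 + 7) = 2*(n + 2)/(2*n - 7)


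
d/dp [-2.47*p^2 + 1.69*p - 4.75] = 1.69 - 4.94*p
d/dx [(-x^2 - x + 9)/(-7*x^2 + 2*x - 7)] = (-9*x^2 + 140*x - 11)/(49*x^4 - 28*x^3 + 102*x^2 - 28*x + 49)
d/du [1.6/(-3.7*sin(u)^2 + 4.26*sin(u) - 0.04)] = (11.84*sin(u) - 6.816)*cos(u)/(3.7*sin(u)^2 - 4.26*sin(u) + 0.04)^2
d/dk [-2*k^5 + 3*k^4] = k^3*(12 - 10*k)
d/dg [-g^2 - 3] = -2*g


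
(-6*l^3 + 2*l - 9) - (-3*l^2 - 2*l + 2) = -6*l^3 + 3*l^2 + 4*l - 11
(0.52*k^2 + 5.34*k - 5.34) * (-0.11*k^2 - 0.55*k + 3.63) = -0.0572*k^4 - 0.8734*k^3 - 0.462*k^2 + 22.3212*k - 19.3842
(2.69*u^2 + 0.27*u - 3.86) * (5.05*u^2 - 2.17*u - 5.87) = 13.5845*u^4 - 4.4738*u^3 - 35.8692*u^2 + 6.7913*u + 22.6582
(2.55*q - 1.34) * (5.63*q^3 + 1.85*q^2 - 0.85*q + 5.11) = 14.3565*q^4 - 2.8267*q^3 - 4.6465*q^2 + 14.1695*q - 6.8474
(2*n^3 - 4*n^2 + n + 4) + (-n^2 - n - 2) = 2*n^3 - 5*n^2 + 2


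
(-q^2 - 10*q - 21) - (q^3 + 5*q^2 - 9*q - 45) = -q^3 - 6*q^2 - q + 24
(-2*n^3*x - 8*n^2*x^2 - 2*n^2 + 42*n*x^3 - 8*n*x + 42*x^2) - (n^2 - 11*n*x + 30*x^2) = -2*n^3*x - 8*n^2*x^2 - 3*n^2 + 42*n*x^3 + 3*n*x + 12*x^2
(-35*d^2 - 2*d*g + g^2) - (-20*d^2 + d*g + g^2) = -15*d^2 - 3*d*g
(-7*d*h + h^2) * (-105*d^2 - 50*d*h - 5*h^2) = 735*d^3*h + 245*d^2*h^2 - 15*d*h^3 - 5*h^4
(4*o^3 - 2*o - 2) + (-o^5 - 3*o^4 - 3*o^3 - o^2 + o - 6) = -o^5 - 3*o^4 + o^3 - o^2 - o - 8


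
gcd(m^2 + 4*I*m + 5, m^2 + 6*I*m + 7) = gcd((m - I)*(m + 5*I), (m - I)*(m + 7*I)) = m - I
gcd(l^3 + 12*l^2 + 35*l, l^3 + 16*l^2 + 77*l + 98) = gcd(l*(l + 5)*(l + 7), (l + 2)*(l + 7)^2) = l + 7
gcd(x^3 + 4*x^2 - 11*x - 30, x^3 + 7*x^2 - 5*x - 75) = x^2 + 2*x - 15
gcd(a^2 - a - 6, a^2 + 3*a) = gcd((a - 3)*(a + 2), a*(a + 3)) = 1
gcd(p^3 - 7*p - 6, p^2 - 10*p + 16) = 1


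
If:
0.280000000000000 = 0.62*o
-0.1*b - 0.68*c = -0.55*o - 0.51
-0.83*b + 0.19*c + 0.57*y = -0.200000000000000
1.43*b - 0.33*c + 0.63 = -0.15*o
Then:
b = -0.22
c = 1.15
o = 0.45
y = -1.06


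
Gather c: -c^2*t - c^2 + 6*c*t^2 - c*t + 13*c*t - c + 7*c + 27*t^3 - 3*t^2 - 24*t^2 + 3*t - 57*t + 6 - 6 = c^2*(-t - 1) + c*(6*t^2 + 12*t + 6) + 27*t^3 - 27*t^2 - 54*t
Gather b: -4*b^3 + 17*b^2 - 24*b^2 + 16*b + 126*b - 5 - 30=-4*b^3 - 7*b^2 + 142*b - 35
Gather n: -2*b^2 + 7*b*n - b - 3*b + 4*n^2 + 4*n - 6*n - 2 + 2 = -2*b^2 - 4*b + 4*n^2 + n*(7*b - 2)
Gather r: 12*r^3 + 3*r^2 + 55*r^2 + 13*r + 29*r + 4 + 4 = 12*r^3 + 58*r^2 + 42*r + 8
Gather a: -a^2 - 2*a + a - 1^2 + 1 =-a^2 - a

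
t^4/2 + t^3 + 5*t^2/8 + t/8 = t*(t/2 + 1/2)*(t + 1/2)^2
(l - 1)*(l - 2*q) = l^2 - 2*l*q - l + 2*q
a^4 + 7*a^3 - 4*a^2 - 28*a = a*(a - 2)*(a + 2)*(a + 7)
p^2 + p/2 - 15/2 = (p - 5/2)*(p + 3)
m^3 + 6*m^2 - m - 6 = (m - 1)*(m + 1)*(m + 6)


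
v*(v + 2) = v^2 + 2*v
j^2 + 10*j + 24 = (j + 4)*(j + 6)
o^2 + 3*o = o*(o + 3)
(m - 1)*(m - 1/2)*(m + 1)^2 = m^4 + m^3/2 - 3*m^2/2 - m/2 + 1/2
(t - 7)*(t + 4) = t^2 - 3*t - 28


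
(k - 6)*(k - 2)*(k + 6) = k^3 - 2*k^2 - 36*k + 72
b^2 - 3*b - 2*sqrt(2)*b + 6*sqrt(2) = (b - 3)*(b - 2*sqrt(2))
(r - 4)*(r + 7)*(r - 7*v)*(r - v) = r^4 - 8*r^3*v + 3*r^3 + 7*r^2*v^2 - 24*r^2*v - 28*r^2 + 21*r*v^2 + 224*r*v - 196*v^2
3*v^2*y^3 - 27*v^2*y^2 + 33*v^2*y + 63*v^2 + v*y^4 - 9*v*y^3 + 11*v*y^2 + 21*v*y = (3*v + y)*(y - 7)*(y - 3)*(v*y + v)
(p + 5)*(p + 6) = p^2 + 11*p + 30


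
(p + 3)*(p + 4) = p^2 + 7*p + 12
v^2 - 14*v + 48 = (v - 8)*(v - 6)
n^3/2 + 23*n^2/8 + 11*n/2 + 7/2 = (n/2 + 1)*(n + 7/4)*(n + 2)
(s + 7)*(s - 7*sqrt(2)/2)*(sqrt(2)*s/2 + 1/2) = sqrt(2)*s^3/2 - 3*s^2 + 7*sqrt(2)*s^2/2 - 21*s - 7*sqrt(2)*s/4 - 49*sqrt(2)/4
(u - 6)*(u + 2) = u^2 - 4*u - 12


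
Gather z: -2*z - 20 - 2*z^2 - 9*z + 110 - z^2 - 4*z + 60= -3*z^2 - 15*z + 150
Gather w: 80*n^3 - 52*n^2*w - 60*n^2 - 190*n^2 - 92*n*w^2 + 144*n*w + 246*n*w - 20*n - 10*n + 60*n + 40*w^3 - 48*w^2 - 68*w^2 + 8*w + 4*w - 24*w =80*n^3 - 250*n^2 + 30*n + 40*w^3 + w^2*(-92*n - 116) + w*(-52*n^2 + 390*n - 12)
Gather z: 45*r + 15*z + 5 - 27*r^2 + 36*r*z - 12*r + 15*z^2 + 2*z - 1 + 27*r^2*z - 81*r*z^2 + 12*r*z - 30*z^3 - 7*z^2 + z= -27*r^2 + 33*r - 30*z^3 + z^2*(8 - 81*r) + z*(27*r^2 + 48*r + 18) + 4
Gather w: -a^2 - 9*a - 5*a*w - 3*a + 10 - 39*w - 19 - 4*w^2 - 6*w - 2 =-a^2 - 12*a - 4*w^2 + w*(-5*a - 45) - 11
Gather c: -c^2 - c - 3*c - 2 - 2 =-c^2 - 4*c - 4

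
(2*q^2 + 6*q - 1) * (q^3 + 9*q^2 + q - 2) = 2*q^5 + 24*q^4 + 55*q^3 - 7*q^2 - 13*q + 2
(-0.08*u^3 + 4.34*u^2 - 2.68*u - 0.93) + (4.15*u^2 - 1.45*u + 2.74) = -0.08*u^3 + 8.49*u^2 - 4.13*u + 1.81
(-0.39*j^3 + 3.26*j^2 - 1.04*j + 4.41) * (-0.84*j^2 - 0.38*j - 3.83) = 0.3276*j^5 - 2.5902*j^4 + 1.1285*j^3 - 15.795*j^2 + 2.3074*j - 16.8903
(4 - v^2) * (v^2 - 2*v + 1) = -v^4 + 2*v^3 + 3*v^2 - 8*v + 4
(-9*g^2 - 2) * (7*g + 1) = -63*g^3 - 9*g^2 - 14*g - 2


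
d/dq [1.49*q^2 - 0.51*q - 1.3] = 2.98*q - 0.51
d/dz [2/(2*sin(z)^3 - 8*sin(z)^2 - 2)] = (8 - 3*sin(z))*sin(z)*cos(z)/(sin(z)^3 - 4*sin(z)^2 - 1)^2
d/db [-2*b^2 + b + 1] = 1 - 4*b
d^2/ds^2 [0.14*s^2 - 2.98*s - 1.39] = 0.280000000000000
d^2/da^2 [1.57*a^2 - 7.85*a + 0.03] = 3.14000000000000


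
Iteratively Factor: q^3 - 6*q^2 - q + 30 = (q - 3)*(q^2 - 3*q - 10) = (q - 5)*(q - 3)*(q + 2)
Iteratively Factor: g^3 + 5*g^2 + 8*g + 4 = (g + 2)*(g^2 + 3*g + 2) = (g + 2)^2*(g + 1)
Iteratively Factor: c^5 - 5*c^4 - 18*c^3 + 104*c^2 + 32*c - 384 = (c - 4)*(c^4 - c^3 - 22*c^2 + 16*c + 96) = (c - 4)^2*(c^3 + 3*c^2 - 10*c - 24) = (c - 4)^2*(c - 3)*(c^2 + 6*c + 8) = (c - 4)^2*(c - 3)*(c + 2)*(c + 4)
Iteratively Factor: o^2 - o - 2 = (o + 1)*(o - 2)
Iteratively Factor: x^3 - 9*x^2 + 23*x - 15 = (x - 1)*(x^2 - 8*x + 15) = (x - 3)*(x - 1)*(x - 5)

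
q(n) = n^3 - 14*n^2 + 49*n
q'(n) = 3*n^2 - 28*n + 49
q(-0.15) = -7.67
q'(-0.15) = 53.27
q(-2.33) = -202.82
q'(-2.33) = 130.53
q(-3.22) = -336.32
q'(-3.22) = 170.27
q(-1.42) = -100.67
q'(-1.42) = 94.81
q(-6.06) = -1033.62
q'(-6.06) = 328.85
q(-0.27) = -14.27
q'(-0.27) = 56.78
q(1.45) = 44.66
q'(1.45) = 14.71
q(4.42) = 29.42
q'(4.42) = -16.15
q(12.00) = 300.00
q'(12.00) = 145.00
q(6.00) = 6.00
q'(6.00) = -11.00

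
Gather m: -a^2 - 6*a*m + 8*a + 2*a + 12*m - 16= -a^2 + 10*a + m*(12 - 6*a) - 16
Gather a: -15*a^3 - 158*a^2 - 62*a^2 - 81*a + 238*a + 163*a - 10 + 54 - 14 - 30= -15*a^3 - 220*a^2 + 320*a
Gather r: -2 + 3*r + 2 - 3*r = 0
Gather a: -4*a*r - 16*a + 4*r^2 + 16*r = a*(-4*r - 16) + 4*r^2 + 16*r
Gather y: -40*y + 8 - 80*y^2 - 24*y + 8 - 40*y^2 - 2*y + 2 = -120*y^2 - 66*y + 18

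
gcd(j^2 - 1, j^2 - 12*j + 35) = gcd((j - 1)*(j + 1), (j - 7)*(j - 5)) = 1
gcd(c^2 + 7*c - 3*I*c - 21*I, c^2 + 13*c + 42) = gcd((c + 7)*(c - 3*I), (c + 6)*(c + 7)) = c + 7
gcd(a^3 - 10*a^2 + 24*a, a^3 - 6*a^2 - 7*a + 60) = a - 4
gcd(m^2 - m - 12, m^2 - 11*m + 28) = m - 4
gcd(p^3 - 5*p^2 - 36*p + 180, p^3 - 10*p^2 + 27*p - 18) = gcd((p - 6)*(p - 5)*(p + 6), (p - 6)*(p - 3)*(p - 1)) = p - 6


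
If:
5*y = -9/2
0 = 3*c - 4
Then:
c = 4/3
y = -9/10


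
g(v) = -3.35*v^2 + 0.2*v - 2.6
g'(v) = 0.2 - 6.7*v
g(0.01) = -2.60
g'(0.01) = 0.13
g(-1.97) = -16.00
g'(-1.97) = 13.40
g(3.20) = -36.26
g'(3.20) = -21.24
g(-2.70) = -27.56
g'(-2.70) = 18.29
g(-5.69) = -112.20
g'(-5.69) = 38.32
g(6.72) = -152.54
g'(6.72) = -44.82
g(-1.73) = -12.97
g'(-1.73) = 11.79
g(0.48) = -3.28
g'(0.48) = -3.02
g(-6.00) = -124.40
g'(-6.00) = 40.40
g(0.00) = -2.60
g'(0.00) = 0.20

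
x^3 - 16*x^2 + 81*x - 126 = (x - 7)*(x - 6)*(x - 3)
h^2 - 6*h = h*(h - 6)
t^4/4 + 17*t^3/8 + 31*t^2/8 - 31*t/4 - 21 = (t/4 + 1)*(t - 2)*(t + 3)*(t + 7/2)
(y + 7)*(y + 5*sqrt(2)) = y^2 + 7*y + 5*sqrt(2)*y + 35*sqrt(2)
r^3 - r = r*(r - 1)*(r + 1)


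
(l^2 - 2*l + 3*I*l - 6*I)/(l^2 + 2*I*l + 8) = (l^2 + l*(-2 + 3*I) - 6*I)/(l^2 + 2*I*l + 8)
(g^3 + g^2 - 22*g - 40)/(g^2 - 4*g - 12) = (g^2 - g - 20)/(g - 6)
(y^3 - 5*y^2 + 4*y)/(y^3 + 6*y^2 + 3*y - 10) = y*(y - 4)/(y^2 + 7*y + 10)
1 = 1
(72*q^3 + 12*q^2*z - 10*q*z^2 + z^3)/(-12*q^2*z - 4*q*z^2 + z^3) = (-6*q + z)/z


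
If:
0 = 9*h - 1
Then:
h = 1/9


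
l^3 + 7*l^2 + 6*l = l*(l + 1)*(l + 6)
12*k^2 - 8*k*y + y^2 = (-6*k + y)*(-2*k + y)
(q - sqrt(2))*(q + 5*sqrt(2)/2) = q^2 + 3*sqrt(2)*q/2 - 5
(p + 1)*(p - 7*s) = p^2 - 7*p*s + p - 7*s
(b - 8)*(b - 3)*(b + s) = b^3 + b^2*s - 11*b^2 - 11*b*s + 24*b + 24*s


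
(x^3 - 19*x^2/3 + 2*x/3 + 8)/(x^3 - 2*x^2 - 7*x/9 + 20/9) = 3*(x - 6)/(3*x - 5)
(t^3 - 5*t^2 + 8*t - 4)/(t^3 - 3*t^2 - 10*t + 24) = (t^2 - 3*t + 2)/(t^2 - t - 12)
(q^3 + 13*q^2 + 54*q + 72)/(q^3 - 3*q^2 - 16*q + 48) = (q^2 + 9*q + 18)/(q^2 - 7*q + 12)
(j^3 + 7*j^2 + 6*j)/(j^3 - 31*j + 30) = j*(j + 1)/(j^2 - 6*j + 5)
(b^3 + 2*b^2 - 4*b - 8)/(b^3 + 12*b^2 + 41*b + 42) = (b^2 - 4)/(b^2 + 10*b + 21)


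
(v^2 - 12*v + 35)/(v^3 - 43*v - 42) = (v - 5)/(v^2 + 7*v + 6)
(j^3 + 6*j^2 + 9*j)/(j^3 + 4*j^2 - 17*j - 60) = j*(j + 3)/(j^2 + j - 20)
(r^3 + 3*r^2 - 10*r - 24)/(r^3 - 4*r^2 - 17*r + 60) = (r + 2)/(r - 5)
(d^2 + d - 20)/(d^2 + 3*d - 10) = (d - 4)/(d - 2)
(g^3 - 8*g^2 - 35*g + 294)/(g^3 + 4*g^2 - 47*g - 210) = (g - 7)/(g + 5)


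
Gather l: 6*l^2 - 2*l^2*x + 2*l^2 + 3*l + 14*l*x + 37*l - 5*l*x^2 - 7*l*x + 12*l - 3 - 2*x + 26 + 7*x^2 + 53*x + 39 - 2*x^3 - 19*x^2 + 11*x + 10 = l^2*(8 - 2*x) + l*(-5*x^2 + 7*x + 52) - 2*x^3 - 12*x^2 + 62*x + 72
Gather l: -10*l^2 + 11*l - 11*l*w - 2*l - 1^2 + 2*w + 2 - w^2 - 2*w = -10*l^2 + l*(9 - 11*w) - w^2 + 1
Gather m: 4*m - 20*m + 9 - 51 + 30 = -16*m - 12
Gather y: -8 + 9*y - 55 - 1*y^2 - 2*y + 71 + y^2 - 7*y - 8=0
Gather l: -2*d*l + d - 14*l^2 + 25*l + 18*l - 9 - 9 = d - 14*l^2 + l*(43 - 2*d) - 18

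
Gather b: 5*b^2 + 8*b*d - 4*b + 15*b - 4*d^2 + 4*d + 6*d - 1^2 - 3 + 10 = 5*b^2 + b*(8*d + 11) - 4*d^2 + 10*d + 6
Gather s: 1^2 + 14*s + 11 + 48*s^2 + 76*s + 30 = 48*s^2 + 90*s + 42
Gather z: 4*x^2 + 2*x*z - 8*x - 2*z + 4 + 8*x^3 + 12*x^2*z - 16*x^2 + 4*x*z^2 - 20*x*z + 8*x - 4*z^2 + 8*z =8*x^3 - 12*x^2 + z^2*(4*x - 4) + z*(12*x^2 - 18*x + 6) + 4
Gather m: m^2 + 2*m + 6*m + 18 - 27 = m^2 + 8*m - 9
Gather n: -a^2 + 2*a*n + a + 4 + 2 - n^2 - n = -a^2 + a - n^2 + n*(2*a - 1) + 6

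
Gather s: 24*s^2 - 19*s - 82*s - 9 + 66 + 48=24*s^2 - 101*s + 105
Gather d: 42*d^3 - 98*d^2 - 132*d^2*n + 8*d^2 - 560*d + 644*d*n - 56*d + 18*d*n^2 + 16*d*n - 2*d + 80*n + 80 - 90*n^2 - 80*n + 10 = 42*d^3 + d^2*(-132*n - 90) + d*(18*n^2 + 660*n - 618) - 90*n^2 + 90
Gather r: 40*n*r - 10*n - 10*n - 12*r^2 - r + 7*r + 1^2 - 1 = -20*n - 12*r^2 + r*(40*n + 6)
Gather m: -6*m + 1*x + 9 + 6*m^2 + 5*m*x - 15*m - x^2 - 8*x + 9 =6*m^2 + m*(5*x - 21) - x^2 - 7*x + 18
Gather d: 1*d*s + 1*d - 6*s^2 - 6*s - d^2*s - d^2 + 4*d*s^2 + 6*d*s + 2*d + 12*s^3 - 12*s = d^2*(-s - 1) + d*(4*s^2 + 7*s + 3) + 12*s^3 - 6*s^2 - 18*s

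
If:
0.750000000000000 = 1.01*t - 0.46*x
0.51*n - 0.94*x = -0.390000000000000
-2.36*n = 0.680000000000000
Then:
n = -0.29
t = 0.86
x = 0.26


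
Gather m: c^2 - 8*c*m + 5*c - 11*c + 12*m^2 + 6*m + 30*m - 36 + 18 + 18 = c^2 - 6*c + 12*m^2 + m*(36 - 8*c)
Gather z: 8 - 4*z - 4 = 4 - 4*z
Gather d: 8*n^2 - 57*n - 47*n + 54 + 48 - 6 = 8*n^2 - 104*n + 96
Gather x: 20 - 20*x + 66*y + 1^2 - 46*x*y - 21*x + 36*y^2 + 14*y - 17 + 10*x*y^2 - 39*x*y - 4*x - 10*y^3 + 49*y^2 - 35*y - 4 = x*(10*y^2 - 85*y - 45) - 10*y^3 + 85*y^2 + 45*y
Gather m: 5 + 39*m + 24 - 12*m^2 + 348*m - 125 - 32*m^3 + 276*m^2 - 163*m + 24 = -32*m^3 + 264*m^2 + 224*m - 72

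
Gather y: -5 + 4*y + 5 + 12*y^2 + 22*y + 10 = 12*y^2 + 26*y + 10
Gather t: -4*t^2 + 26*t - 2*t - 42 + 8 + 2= -4*t^2 + 24*t - 32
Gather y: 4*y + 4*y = 8*y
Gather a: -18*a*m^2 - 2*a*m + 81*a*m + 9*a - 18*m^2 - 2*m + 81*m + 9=a*(-18*m^2 + 79*m + 9) - 18*m^2 + 79*m + 9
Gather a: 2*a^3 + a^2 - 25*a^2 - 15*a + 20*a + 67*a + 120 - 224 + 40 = 2*a^3 - 24*a^2 + 72*a - 64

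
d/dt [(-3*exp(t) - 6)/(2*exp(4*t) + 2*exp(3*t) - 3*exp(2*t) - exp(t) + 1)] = 3*((exp(t) + 2)*(8*exp(3*t) + 6*exp(2*t) - 6*exp(t) - 1) - 2*exp(4*t) - 2*exp(3*t) + 3*exp(2*t) + exp(t) - 1)*exp(t)/(2*exp(4*t) + 2*exp(3*t) - 3*exp(2*t) - exp(t) + 1)^2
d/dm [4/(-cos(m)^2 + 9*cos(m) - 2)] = 4*(9 - 2*cos(m))*sin(m)/(cos(m)^2 - 9*cos(m) + 2)^2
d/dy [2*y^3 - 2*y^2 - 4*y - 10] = 6*y^2 - 4*y - 4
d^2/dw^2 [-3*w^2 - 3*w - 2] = -6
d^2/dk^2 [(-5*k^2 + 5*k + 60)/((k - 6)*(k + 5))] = 180*(-3*k^2 + 3*k - 31)/(k^6 - 3*k^5 - 87*k^4 + 179*k^3 + 2610*k^2 - 2700*k - 27000)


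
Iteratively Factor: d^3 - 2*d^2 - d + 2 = (d + 1)*(d^2 - 3*d + 2) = (d - 2)*(d + 1)*(d - 1)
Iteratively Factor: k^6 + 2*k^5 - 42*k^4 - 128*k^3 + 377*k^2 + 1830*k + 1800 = (k + 2)*(k^5 - 42*k^3 - 44*k^2 + 465*k + 900) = (k + 2)*(k + 4)*(k^4 - 4*k^3 - 26*k^2 + 60*k + 225) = (k + 2)*(k + 3)*(k + 4)*(k^3 - 7*k^2 - 5*k + 75) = (k - 5)*(k + 2)*(k + 3)*(k + 4)*(k^2 - 2*k - 15) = (k - 5)*(k + 2)*(k + 3)^2*(k + 4)*(k - 5)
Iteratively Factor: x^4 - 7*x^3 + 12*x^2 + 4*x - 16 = (x - 2)*(x^3 - 5*x^2 + 2*x + 8) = (x - 2)*(x + 1)*(x^2 - 6*x + 8) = (x - 4)*(x - 2)*(x + 1)*(x - 2)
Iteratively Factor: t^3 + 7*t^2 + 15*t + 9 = (t + 1)*(t^2 + 6*t + 9) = (t + 1)*(t + 3)*(t + 3)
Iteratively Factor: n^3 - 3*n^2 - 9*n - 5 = (n + 1)*(n^2 - 4*n - 5) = (n - 5)*(n + 1)*(n + 1)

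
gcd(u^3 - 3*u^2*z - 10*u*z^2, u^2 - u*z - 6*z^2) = u + 2*z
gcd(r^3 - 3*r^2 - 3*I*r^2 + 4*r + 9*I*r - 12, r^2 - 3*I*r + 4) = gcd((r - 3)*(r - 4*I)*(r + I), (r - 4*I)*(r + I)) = r^2 - 3*I*r + 4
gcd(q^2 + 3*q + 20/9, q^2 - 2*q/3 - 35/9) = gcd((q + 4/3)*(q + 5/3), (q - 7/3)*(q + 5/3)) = q + 5/3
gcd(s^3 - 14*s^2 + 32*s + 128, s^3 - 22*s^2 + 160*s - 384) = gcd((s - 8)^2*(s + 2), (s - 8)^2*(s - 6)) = s^2 - 16*s + 64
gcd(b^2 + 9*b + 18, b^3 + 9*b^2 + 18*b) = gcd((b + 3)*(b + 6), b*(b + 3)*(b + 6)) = b^2 + 9*b + 18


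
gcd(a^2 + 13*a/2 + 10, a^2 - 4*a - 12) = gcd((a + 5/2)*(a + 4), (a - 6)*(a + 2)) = 1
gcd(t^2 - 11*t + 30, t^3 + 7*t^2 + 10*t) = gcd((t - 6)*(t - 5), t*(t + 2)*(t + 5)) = 1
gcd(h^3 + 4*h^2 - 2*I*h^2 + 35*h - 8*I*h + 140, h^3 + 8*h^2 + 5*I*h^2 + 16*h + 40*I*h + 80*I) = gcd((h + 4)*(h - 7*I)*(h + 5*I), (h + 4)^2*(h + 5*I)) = h^2 + h*(4 + 5*I) + 20*I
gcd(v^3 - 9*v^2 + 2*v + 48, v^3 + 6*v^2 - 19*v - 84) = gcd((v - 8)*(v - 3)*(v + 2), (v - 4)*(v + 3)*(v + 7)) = 1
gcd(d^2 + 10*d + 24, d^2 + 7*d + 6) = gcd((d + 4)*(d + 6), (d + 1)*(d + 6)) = d + 6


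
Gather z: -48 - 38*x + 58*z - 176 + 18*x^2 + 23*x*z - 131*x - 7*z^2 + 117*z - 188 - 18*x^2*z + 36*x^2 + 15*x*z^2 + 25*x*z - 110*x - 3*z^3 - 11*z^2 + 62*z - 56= 54*x^2 - 279*x - 3*z^3 + z^2*(15*x - 18) + z*(-18*x^2 + 48*x + 237) - 468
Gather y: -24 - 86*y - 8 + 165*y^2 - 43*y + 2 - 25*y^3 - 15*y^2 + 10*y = -25*y^3 + 150*y^2 - 119*y - 30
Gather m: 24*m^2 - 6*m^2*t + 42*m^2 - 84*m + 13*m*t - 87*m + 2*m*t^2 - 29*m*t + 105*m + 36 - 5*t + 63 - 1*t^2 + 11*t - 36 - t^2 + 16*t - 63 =m^2*(66 - 6*t) + m*(2*t^2 - 16*t - 66) - 2*t^2 + 22*t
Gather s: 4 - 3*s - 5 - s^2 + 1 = -s^2 - 3*s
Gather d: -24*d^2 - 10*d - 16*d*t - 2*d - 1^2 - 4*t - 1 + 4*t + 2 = -24*d^2 + d*(-16*t - 12)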